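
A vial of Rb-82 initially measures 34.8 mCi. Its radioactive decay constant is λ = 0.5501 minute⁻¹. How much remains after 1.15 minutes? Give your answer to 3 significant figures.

18.5 mCi

t½ = ln 2 / λ = 0.69315 / 0.5501 ≈ 1.26 minutes.
Number of half-lives: n = 1.15/1.26 ≈ 0.91267.
Remaining = 34.8 × (1/2)^0.91267 = 34.8 × 0.5312 ≈ 18.486 mCi.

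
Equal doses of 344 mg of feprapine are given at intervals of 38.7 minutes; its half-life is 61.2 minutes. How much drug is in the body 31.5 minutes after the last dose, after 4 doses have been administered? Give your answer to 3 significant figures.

561 mg

The 4 doses were given 147.6, 108.9, 70.2, 31.5 minutes ago.
Total = 344·(1/2)^(147.6/61.2) + 344·(1/2)^(108.9/61.2) + 344·(1/2)^(70.2/61.2) + 344·(1/2)^(31.5/61.2)
      = 64.646 + 100.21 + 155.33 + 240.78 ≈ 560.96 mg.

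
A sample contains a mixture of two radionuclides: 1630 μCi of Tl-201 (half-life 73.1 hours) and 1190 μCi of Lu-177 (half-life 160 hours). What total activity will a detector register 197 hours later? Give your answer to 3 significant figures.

Tl-201: 1630 × (1/2)^(197/73.1) = 1630 × (1/2)^2.6949 ≈ 251.73 μCi.
Lu-177: 1190 × (1/2)^(197/160) = 1190 × (1/2)^1.2312 ≈ 506.88 μCi.
Total = 251.73 + 506.88 ≈ 758.61 μCi.

759 μCi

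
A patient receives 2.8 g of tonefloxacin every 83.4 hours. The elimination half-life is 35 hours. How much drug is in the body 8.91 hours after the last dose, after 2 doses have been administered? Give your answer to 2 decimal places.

2.80 g

The 2 doses were given 92.31, 8.91 hours ago.
Total = 2.8·(1/2)^(92.31/35) + 2.8·(1/2)^(8.91/35)
      = 0.45 + 2.3471 ≈ 2.7971 g.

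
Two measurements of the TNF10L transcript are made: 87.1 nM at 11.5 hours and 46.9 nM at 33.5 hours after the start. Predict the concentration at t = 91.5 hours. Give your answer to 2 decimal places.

9.17 nM

Over Δt = 33.5 − 11.5 = 22 hours, the level fell by a factor of 87.1/46.9 ≈ 1.8571.
n = log₂(1.8571) ≈ 0.89308 half-lives, so t½ = 22/0.89308 ≈ 24.634 hours.
From t = 33.5 to t = 91.5: 46.9 × (1/2)^((91.5−33.5)/24.634) ≈ 9.1706 nM.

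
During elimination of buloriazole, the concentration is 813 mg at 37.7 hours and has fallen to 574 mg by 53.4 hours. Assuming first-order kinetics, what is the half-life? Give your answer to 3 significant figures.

Over Δt = 53.4 − 37.7 = 15.7 hours, the level fell by a factor of 813/574 ≈ 1.4164.
n = log₂(1.4164) ≈ 0.5022 half-lives, so t½ = 15.7/0.5022 ≈ 31.262 hours.

31.3 hours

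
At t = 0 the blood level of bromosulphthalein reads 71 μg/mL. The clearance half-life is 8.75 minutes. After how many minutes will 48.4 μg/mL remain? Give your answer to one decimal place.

Fraction remaining = 48.4/71 ≈ 0.68169.
n = log₂(71/48.4) = ln(1.4669)/ln 2 ≈ 0.55281 half-lives.
t = n × t½ = 0.55281 × 8.75 ≈ 4.8371 minutes.

4.8 minutes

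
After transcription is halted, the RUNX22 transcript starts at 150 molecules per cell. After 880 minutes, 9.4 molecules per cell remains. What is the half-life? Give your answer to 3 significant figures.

220 minutes

A/A₀ = 9.4/150 ≈ 0.062667.
n = log₂(15.957) ≈ 3.9962 half-lives elapsed in 880 minutes.
t½ = 880/3.9962 ≈ 220.21 minutes.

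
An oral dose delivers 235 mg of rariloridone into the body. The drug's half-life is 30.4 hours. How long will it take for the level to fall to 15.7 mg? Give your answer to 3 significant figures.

Fraction remaining = 15.7/235 ≈ 0.066809.
n = log₂(235/15.7) = ln(14.968)/ln 2 ≈ 3.9038 half-lives.
t = n × t½ = 3.9038 × 30.4 ≈ 118.68 hours.

119 hours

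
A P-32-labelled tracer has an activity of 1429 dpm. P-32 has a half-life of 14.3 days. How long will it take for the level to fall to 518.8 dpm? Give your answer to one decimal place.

Fraction remaining = 518.8/1429 ≈ 0.36305.
n = log₂(1429/518.8) = ln(2.7544)/ln 2 ≈ 1.4618 half-lives.
t = n × t½ = 1.4618 × 14.3 ≈ 20.903 days.

20.9 days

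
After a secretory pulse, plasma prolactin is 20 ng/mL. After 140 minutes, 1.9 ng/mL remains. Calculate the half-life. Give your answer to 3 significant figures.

41.2 minutes

A/A₀ = 1.9/20 ≈ 0.095.
n = log₂(10.526) ≈ 3.3959 half-lives elapsed in 140 minutes.
t½ = 140/3.3959 ≈ 41.226 minutes.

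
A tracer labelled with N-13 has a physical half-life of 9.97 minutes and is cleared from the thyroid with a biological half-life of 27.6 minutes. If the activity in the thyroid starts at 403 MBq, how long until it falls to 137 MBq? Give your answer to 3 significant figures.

1/t_eff = 1/t_phys + 1/t_biol = 1/9.97 + 1/27.6 = 0.13653 per minute.
t_eff = 9.97 × 27.6 / (9.97 + 27.6) ≈ 7.3242 minutes.
n = log₂(403/137) ≈ 1.5566; t = 1.5566 × 7.3242 ≈ 11.401 minutes.

11.4 minutes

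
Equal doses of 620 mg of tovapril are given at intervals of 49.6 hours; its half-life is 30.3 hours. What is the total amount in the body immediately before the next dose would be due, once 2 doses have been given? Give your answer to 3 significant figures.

263 mg

The 2 doses were given 99.2, 49.6 hours ago.
Total = 620·(1/2)^(99.2/30.3) + 620·(1/2)^(49.6/30.3)
      = 64.098 + 199.35 ≈ 263.45 mg.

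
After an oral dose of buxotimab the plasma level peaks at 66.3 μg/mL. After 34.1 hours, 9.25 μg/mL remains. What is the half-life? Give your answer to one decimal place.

A/A₀ = 9.25/66.3 ≈ 0.13952.
n = log₂(7.1676) ≈ 2.8415 half-lives elapsed in 34.1 hours.
t½ = 34.1/2.8415 ≈ 12.001 hours.

12.0 hours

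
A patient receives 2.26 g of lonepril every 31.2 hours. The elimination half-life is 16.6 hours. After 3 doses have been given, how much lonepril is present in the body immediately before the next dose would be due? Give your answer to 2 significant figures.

The 3 doses were given 93.6, 62.4, 31.2 hours ago.
Total = 2.26·(1/2)^(93.6/16.6) + 2.26·(1/2)^(62.4/16.6) + 2.26·(1/2)^(31.2/16.6)
      = 0.045366 + 0.16693 + 0.61421 ≈ 0.8265 g.

0.83 g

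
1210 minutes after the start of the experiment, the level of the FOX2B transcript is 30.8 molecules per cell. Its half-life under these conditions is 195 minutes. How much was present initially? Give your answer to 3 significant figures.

Number of half-lives elapsed: n = 1210/195 ≈ 6.2051.
A₀ = A × 2^n = 30.8 × 2^6.2051 = 30.8 × 73.778 ≈ 2272.4 molecules per cell.

2270 molecules per cell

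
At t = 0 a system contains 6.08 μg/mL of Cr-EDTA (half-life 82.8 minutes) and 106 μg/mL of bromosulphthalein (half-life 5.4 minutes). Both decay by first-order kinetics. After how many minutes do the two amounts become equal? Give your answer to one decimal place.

Set 6.08·(1/2)^(t/82.8) = 106·(1/2)^(t/5.4).
Taking log₂: log₂(6.08/106) = t·(1/82.8 − 1/5.4).
log₂(0.057358) = -4.1238; 1/82.8 − 1/5.4 = -0.17311.
t = -4.1238 / -0.17311 ≈ 23.822 minutes.

23.8 minutes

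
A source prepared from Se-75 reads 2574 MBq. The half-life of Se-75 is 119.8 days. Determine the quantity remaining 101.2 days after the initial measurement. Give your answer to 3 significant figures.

Number of half-lives: n = 101.2/119.8 ≈ 0.84474.
Remaining = 2574 × (1/2)^0.84474 = 2574 × 0.55681 ≈ 1433.2 MBq.

1430 MBq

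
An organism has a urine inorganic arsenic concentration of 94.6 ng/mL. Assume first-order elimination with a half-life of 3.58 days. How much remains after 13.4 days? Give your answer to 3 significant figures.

Number of half-lives: n = 13.4/3.58 ≈ 3.743.
Remaining = 94.6 × (1/2)^3.743 = 94.6 × 0.074686 ≈ 7.0653 ng/mL.

7.07 ng/mL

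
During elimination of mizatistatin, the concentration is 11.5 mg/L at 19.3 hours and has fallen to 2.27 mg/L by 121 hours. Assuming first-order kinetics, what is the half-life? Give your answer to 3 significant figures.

Over Δt = 121 − 19.3 = 101.7 hours, the level fell by a factor of 11.5/2.27 ≈ 5.0661.
n = log₂(5.0661) ≈ 2.3409 half-lives, so t½ = 101.7/2.3409 ≈ 43.445 hours.

43.4 hours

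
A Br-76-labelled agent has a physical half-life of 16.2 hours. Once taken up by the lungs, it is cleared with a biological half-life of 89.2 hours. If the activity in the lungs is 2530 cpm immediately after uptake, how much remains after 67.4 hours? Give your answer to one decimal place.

1/t_eff = 1/t_phys + 1/t_biol = 1/16.2 + 1/89.2 = 0.072939 per hour.
t_eff = 16.2 × 89.2 / (16.2 + 89.2) ≈ 13.71 hours.
Remaining = 2530 × (1/2)^(67.4/13.71) = 2530 × (1/2)^4.9161 ≈ 83.797 cpm.

83.8 cpm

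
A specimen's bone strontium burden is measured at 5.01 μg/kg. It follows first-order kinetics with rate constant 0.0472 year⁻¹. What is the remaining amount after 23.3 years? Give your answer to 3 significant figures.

t½ = ln 2 / k = 0.69315 / 0.0472 ≈ 14.685 years.
Number of half-lives: n = 23.3/14.685 ≈ 1.5866.
Remaining = 5.01 × (1/2)^1.5866 = 5.01 × 0.33295 ≈ 1.6681 μg/kg.

1.67 μg/kg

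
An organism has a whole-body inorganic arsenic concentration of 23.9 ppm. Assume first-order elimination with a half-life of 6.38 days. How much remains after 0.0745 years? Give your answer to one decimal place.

1.2 ppm

Convert the elapsed time: 0.0745 years = 27.1925 days.
Number of half-lives: n = 27.1925/6.38 ≈ 4.2621.
Remaining = 23.9 × (1/2)^4.2621 = 23.9 × 0.052115 ≈ 1.2456 ppm.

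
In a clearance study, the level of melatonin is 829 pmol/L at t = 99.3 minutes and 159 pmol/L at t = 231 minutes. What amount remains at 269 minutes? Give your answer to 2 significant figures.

Over Δt = 231 − 99.3 = 131.7 minutes, the level fell by a factor of 829/159 ≈ 5.2138.
n = log₂(5.2138) ≈ 2.3823 half-lives, so t½ = 131.7/2.3823 ≈ 55.282 minutes.
From t = 231 to t = 269: 159 × (1/2)^((269−231)/55.282) ≈ 98.735 pmol/L.

99 pmol/L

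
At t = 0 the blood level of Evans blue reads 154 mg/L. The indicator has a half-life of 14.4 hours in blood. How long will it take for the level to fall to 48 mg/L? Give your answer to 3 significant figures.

Fraction remaining = 48/154 ≈ 0.31169.
n = log₂(154/48) = ln(3.2083)/ln 2 ≈ 1.6818 half-lives.
t = n × t½ = 1.6818 × 14.4 ≈ 24.218 hours.

24.2 hours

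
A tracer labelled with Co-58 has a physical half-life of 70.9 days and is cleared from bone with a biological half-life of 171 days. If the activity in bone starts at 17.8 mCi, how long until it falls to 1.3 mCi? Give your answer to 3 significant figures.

1/t_eff = 1/t_phys + 1/t_biol = 1/70.9 + 1/171 = 0.019952 per day.
t_eff = 70.9 × 171 / (70.9 + 171) ≈ 50.119 days.
n = log₂(17.8/1.3) ≈ 3.7753; t = 3.7753 × 50.119 ≈ 189.22 days.

189 days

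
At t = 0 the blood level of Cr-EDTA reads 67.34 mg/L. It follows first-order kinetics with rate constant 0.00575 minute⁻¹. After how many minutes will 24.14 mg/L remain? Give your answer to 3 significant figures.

178 minutes

t½ = ln 2 / k = 0.69315 / 0.00575 ≈ 120.55 minutes.
Fraction remaining = 24.14/67.34 ≈ 0.35848.
n = log₂(67.34/24.14) = ln(2.7896)/ln 2 ≈ 1.48 half-lives.
t = n × t½ = 1.48 × 120.55 ≈ 178.41 minutes.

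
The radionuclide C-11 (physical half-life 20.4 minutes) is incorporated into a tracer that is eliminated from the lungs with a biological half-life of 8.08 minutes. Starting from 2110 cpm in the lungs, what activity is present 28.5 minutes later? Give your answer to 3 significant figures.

1/t_eff = 1/t_phys + 1/t_biol = 1/20.4 + 1/8.08 = 0.17278 per minute.
t_eff = 20.4 × 8.08 / (20.4 + 8.08) ≈ 5.7876 minutes.
Remaining = 2110 × (1/2)^(28.5/5.7876) = 2110 × (1/2)^4.9243 ≈ 69.49 cpm.

69.5 cpm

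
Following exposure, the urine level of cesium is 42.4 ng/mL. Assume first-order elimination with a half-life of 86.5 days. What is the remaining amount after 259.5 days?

5.3 ng/mL

Elapsed time is 3 half-lives (259.5/86.5).
Each half-life halves the amount: 42.4 × (1/2)^3 = 42.4/8 = 5.3 ng/mL.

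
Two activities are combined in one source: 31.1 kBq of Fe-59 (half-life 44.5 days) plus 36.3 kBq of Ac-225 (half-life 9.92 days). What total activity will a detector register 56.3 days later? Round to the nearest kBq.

14 kBq

Fe-59: 31.1 × (1/2)^(56.3/44.5) = 31.1 × (1/2)^1.2652 ≈ 12.939 kBq.
Ac-225: 36.3 × (1/2)^(56.3/9.92) = 36.3 × (1/2)^5.6754 ≈ 0.7103 kBq.
Total = 12.939 + 0.7103 ≈ 13.649 kBq.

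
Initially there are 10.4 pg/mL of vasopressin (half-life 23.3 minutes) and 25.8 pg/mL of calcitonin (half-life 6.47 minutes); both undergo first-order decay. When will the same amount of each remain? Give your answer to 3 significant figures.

Set 10.4·(1/2)^(t/23.3) = 25.8·(1/2)^(t/6.47).
Taking log₂: log₂(10.4/25.8) = t·(1/23.3 − 1/6.47).
log₂(0.4031) = -1.3108; 1/23.3 − 1/6.47 = -0.11164.
t = -1.3108 / -0.11164 ≈ 11.741 minutes.

11.7 minutes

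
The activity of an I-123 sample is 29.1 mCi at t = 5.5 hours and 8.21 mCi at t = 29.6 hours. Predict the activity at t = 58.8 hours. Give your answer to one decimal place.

1.8 mCi

Over Δt = 29.6 − 5.5 = 24.1 hours, the level fell by a factor of 29.1/8.21 ≈ 3.5445.
n = log₂(3.5445) ≈ 1.8256 half-lives, so t½ = 24.1/1.8256 ≈ 13.201 hours.
From t = 29.6 to t = 58.8: 8.21 × (1/2)^((58.8−29.6)/13.201) ≈ 1.7721 mCi.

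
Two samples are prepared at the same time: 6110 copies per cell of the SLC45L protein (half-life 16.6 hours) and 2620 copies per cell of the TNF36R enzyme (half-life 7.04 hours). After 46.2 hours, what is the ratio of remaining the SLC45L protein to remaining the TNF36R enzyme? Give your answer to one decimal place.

SLC45L protein: 6110 × (1/2)^(46.2/16.6) = 6110 × (1/2)^2.7831 ≈ 887.64 copies per cell.
TNF36R enzyme: 2620 × (1/2)^(46.2/7.04) = 2620 × (1/2)^6.5625 ≈ 27.72 copies per cell.
Ratio ≈ 887.64 / 27.72 ≈ 32.022.

32.0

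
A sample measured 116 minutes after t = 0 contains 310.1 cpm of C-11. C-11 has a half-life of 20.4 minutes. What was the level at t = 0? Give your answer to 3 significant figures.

Number of half-lives elapsed: n = 116/20.4 ≈ 5.6863.
A₀ = A × 2^n = 310.1 × 2^5.6863 = 310.1 × 51.492 ≈ 15968 cpm.

16000 cpm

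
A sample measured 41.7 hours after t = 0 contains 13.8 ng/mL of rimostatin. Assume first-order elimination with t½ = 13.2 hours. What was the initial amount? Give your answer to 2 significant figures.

Number of half-lives elapsed: n = 41.7/13.2 ≈ 3.1591.
A₀ = A × 2^n = 13.8 × 2^3.1591 = 13.8 × 8.9327 ≈ 123.27 ng/mL.

120 ng/mL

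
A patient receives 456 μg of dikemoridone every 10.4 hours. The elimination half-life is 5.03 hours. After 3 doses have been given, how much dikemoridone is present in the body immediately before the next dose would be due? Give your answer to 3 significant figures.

The 3 doses were given 31.2, 20.8, 10.4 hours ago.
Total = 456·(1/2)^(31.2/5.03) + 456·(1/2)^(20.8/5.03) + 456·(1/2)^(10.4/5.03)
      = 6.1907 + 25.951 + 108.78 ≈ 140.92 μg.

141 μg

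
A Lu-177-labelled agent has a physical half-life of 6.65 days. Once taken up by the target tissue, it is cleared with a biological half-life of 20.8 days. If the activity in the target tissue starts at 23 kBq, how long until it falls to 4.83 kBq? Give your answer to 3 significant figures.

1/t_eff = 1/t_phys + 1/t_biol = 1/6.65 + 1/20.8 = 0.19845 per day.
t_eff = 6.65 × 20.8 / (6.65 + 20.8) ≈ 5.039 days.
n = log₂(23/4.83) ≈ 2.2515; t = 2.2515 × 5.039 ≈ 11.345 days.

11.3 days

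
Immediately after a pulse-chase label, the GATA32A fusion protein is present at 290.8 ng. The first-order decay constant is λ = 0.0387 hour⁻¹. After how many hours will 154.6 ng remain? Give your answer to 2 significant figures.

16 hours

t½ = ln 2 / λ = 0.69315 / 0.0387 ≈ 17.911 hours.
Fraction remaining = 154.6/290.8 ≈ 0.53164.
n = log₂(290.8/154.6) = ln(1.881)/ln 2 ≈ 0.91149 half-lives.
t = n × t½ = 0.91149 × 17.911 ≈ 16.325 hours.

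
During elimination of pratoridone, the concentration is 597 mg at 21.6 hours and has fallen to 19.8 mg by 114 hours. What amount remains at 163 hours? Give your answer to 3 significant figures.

Over Δt = 114 − 21.6 = 92.4 hours, the level fell by a factor of 597/19.8 ≈ 30.152.
n = log₂(30.152) ≈ 4.9142 half-lives, so t½ = 92.4/4.9142 ≈ 18.803 hours.
From t = 114 to t = 163: 19.8 × (1/2)^((163−114)/18.803) ≈ 3.2522 mg.

3.25 mg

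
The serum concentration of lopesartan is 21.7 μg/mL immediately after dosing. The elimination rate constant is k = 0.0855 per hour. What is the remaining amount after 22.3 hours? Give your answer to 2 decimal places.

t½ = ln 2 / k = 0.69315 / 0.0855 ≈ 8.107 hours.
Number of half-lives: n = 22.3/8.107 ≈ 2.7507.
Remaining = 21.7 × (1/2)^2.7507 = 21.7 × 0.14858 ≈ 3.2241 μg/mL.

3.22 μg/mL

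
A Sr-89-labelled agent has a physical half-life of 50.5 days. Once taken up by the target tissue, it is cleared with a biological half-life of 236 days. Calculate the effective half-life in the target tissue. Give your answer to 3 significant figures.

41.6 days

1/t_eff = 1/t_phys + 1/t_biol = 1/50.5 + 1/236 = 0.024039 per day.
t_eff = 50.5 × 236 / (50.5 + 236) ≈ 41.599 days.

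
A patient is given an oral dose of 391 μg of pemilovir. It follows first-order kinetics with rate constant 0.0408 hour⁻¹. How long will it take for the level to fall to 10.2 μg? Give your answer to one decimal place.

t½ = ln 2 / k = 0.69315 / 0.0408 ≈ 16.989 hours.
Fraction remaining = 10.2/391 ≈ 0.026087.
n = log₂(391/10.2) = ln(38.333)/ln 2 ≈ 5.2605 half-lives.
t = n × t½ = 5.2605 × 16.989 ≈ 89.371 hours.

89.4 hours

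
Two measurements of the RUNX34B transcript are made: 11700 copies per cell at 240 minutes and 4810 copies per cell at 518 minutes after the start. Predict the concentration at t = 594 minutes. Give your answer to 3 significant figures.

3770 copies per cell

Over Δt = 518 − 240 = 278 minutes, the level fell by a factor of 11700/4810 ≈ 2.4324.
n = log₂(2.4324) ≈ 1.2824 half-lives, so t½ = 278/1.2824 ≈ 216.78 minutes.
From t = 518 to t = 594: 4810 × (1/2)^((594−518)/216.78) ≈ 3772.3 copies per cell.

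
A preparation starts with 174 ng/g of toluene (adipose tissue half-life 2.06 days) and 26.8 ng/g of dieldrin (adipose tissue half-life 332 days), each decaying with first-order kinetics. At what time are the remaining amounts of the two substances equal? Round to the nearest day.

6 days

Set 174·(1/2)^(t/2.06) = 26.8·(1/2)^(t/332).
Taking log₂: log₂(174/26.8) = t·(1/2.06 − 1/332).
log₂(6.4925) = 2.6988; 1/2.06 − 1/332 = 0.48242.
t = 2.6988 / 0.48242 ≈ 5.5942 days.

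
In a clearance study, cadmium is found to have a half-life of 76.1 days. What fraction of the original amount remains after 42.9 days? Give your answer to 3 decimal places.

n = 42.9/76.1 ≈ 0.56373 half-lives.
Fraction remaining = (1/2)^0.56373 ≈ 0.67655.

0.677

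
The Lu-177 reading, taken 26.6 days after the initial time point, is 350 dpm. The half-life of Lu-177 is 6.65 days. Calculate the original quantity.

Number of half-lives elapsed: n = 26.6/6.65 ≈ 4.
A₀ = A × 2^n = 350 × 2^4 = 350 × 16 ≈ 5600 dpm.

5600 dpm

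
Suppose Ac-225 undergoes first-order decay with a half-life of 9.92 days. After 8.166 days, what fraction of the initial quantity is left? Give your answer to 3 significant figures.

0.565

n = 8.166/9.92 ≈ 0.82319 half-lives.
Fraction remaining = (1/2)^0.82319 ≈ 0.56519.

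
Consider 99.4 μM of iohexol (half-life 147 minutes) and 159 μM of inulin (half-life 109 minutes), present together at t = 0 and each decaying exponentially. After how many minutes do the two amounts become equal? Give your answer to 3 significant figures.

Set 99.4·(1/2)^(t/147) = 159·(1/2)^(t/109).
Taking log₂: log₂(99.4/159) = t·(1/147 − 1/109).
log₂(0.62516) = -0.67771; 1/147 − 1/109 = -0.0023716.
t = -0.67771 / -0.0023716 ≈ 285.76 minutes.

286 minutes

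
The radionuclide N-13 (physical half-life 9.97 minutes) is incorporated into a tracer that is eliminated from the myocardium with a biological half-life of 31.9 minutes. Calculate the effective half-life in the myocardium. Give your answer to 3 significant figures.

7.60 minutes

1/t_eff = 1/t_phys + 1/t_biol = 1/9.97 + 1/31.9 = 0.13165 per minute.
t_eff = 9.97 × 31.9 / (9.97 + 31.9) ≈ 7.596 minutes.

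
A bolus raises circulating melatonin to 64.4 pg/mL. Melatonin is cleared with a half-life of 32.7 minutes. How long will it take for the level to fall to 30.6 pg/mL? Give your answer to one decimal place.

Fraction remaining = 30.6/64.4 ≈ 0.47516.
n = log₂(64.4/30.6) = ln(2.1046)/ln 2 ≈ 1.0735 half-lives.
t = n × t½ = 1.0735 × 32.7 ≈ 35.104 minutes.

35.1 minutes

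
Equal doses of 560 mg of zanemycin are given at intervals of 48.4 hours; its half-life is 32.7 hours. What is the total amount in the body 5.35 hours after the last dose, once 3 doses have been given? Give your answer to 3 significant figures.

The 3 doses were given 102.15, 53.75, 5.35 hours ago.
Total = 560·(1/2)^(102.15/32.7) + 560·(1/2)^(53.75/32.7) + 560·(1/2)^(5.35/32.7)
      = 64.241 + 179.22 + 499.96 ≈ 743.42 mg.

743 mg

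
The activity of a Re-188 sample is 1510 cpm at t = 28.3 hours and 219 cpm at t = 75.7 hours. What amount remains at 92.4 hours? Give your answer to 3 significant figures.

111 cpm

Over Δt = 75.7 − 28.3 = 47.4 hours, the level fell by a factor of 1510/219 ≈ 6.895.
n = log₂(6.895) ≈ 2.7855 half-lives, so t½ = 47.4/2.7855 ≈ 17.016 hours.
From t = 75.7 to t = 92.4: 219 × (1/2)^((92.4−75.7)/17.016) ≈ 110.92 cpm.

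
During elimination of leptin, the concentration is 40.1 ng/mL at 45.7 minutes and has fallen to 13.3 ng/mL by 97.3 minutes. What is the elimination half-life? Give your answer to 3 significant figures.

32.4 minutes

Over Δt = 97.3 − 45.7 = 51.6 minutes, the level fell by a factor of 40.1/13.3 ≈ 3.015.
n = log₂(3.015) ≈ 1.5922 half-lives, so t½ = 51.6/1.5922 ≈ 32.408 minutes.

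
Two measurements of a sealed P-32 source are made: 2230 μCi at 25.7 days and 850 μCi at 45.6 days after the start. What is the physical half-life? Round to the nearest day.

14 days

Over Δt = 45.6 − 25.7 = 19.9 days, the level fell by a factor of 2230/850 ≈ 2.6235.
n = log₂(2.6235) ≈ 1.3915 half-lives, so t½ = 19.9/1.3915 ≈ 14.301 days.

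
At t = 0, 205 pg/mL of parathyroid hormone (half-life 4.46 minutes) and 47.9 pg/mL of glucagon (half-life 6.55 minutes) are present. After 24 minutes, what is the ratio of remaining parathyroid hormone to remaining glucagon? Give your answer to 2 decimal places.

parathyroid hormone: 205 × (1/2)^(24/4.46) = 205 × (1/2)^5.3812 ≈ 4.9188 pg/mL.
glucagon: 47.9 × (1/2)^(24/6.55) = 47.9 × (1/2)^3.6641 ≈ 3.7785 pg/mL.
Ratio ≈ 4.9188 / 3.7785 ≈ 1.3018.

1.30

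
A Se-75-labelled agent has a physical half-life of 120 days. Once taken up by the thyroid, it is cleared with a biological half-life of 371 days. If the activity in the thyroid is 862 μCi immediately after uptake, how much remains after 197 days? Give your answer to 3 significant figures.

1/t_eff = 1/t_phys + 1/t_biol = 1/120 + 1/371 = 0.011029 per day.
t_eff = 120 × 371 / (120 + 371) ≈ 90.672 days.
Remaining = 862 × (1/2)^(197/90.672) = 862 × (1/2)^2.1727 ≈ 191.19 μCi.

191 μCi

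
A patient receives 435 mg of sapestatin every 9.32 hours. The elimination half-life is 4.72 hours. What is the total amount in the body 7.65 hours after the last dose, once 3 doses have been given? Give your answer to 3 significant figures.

187 mg

The 3 doses were given 26.29, 16.97, 7.65 hours ago.
Total = 435·(1/2)^(26.29/4.72) + 435·(1/2)^(16.97/4.72) + 435·(1/2)^(7.65/4.72)
      = 9.1575 + 35.99 + 141.45 ≈ 186.59 mg.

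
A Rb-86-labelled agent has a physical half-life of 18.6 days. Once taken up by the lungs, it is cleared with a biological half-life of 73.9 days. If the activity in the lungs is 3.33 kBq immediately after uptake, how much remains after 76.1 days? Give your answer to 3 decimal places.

1/t_eff = 1/t_phys + 1/t_biol = 1/18.6 + 1/73.9 = 0.067295 per day.
t_eff = 18.6 × 73.9 / (18.6 + 73.9) ≈ 14.86 days.
Remaining = 3.33 × (1/2)^(76.1/14.86) = 3.33 × (1/2)^5.1212 ≈ 0.09568 kBq.

0.096 kBq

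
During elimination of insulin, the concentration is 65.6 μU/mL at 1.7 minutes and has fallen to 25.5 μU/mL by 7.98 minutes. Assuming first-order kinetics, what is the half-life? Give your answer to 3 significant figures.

4.61 minutes

Over Δt = 7.98 − 1.7 = 6.28 minutes, the level fell by a factor of 65.6/25.5 ≈ 2.5725.
n = log₂(2.5725) ≈ 1.3632 half-lives, so t½ = 6.28/1.3632 ≈ 4.6068 minutes.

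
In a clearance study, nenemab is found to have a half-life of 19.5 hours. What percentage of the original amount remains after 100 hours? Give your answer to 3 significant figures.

2.86%

n = 100/19.5 ≈ 5.1282 half-lives.
Fraction remaining = (1/2)^5.1282 ≈ 0.028593, i.e. 2.8593%.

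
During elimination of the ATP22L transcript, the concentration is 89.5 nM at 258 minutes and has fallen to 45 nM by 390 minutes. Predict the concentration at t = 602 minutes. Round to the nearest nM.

15 nM

Over Δt = 390 − 258 = 132 minutes, the level fell by a factor of 89.5/45 ≈ 1.9889.
n = log₂(1.9889) ≈ 0.99196 half-lives, so t½ = 132/0.99196 ≈ 133.07 minutes.
From t = 390 to t = 602: 45 × (1/2)^((602−390)/133.07) ≈ 14.915 nM.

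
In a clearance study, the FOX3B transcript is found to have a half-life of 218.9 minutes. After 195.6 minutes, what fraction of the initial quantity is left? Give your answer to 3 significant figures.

0.538

n = 195.6/218.9 ≈ 0.89356 half-lives.
Fraction remaining = (1/2)^0.89356 ≈ 0.53828.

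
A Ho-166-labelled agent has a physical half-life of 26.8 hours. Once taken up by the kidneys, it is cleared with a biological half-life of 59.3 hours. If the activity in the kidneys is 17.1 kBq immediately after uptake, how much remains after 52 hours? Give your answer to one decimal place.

2.4 kBq

1/t_eff = 1/t_phys + 1/t_biol = 1/26.8 + 1/59.3 = 0.054177 per hour.
t_eff = 26.8 × 59.3 / (26.8 + 59.3) ≈ 18.458 hours.
Remaining = 17.1 × (1/2)^(52/18.458) = 17.1 × (1/2)^2.8172 ≈ 2.4263 kBq.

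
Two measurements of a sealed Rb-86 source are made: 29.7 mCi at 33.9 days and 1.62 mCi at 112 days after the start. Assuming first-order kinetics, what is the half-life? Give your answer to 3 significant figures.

18.6 days

Over Δt = 112 − 33.9 = 78.1 days, the level fell by a factor of 29.7/1.62 ≈ 18.333.
n = log₂(18.333) ≈ 4.1964 half-lives, so t½ = 78.1/4.1964 ≈ 18.611 days.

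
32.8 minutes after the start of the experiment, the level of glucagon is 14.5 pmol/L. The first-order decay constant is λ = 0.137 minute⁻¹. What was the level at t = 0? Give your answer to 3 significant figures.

1300 pmol/L

t½ = ln 2 / λ = 0.69315 / 0.137 ≈ 5.0595 minutes.
Number of half-lives elapsed: n = 32.8/5.0595 ≈ 6.4829.
A₀ = A × 2^n = 14.5 × 2^6.4829 = 14.5 × 89.443 ≈ 1296.9 pmol/L.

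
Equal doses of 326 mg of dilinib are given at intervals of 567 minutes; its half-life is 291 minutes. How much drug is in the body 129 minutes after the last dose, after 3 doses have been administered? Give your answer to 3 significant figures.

The 3 doses were given 1263, 696, 129 minutes ago.
Total = 326·(1/2)^(1263/291) + 326·(1/2)^(696/291) + 326·(1/2)^(129/291)
      = 16.095 + 62.12 + 239.76 ≈ 317.97 mg.

318 mg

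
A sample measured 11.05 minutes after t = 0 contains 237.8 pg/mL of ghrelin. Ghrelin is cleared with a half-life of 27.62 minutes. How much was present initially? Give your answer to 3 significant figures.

314 pg/mL

Number of half-lives elapsed: n = 11.05/27.62 ≈ 0.40007.
A₀ = A × 2^n = 237.8 × 2^0.40007 = 237.8 × 1.3196 ≈ 313.79 pg/mL.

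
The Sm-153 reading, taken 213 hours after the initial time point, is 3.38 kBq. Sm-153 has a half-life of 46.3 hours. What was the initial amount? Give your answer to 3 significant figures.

82.0 kBq

Number of half-lives elapsed: n = 213/46.3 ≈ 4.6004.
A₀ = A × 2^n = 3.38 × 2^4.6004 = 3.38 × 24.259 ≈ 81.994 kBq.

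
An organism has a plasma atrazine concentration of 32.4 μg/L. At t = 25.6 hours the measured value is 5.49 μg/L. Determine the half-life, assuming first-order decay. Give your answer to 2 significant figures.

A/A₀ = 5.49/32.4 ≈ 0.16944.
n = log₂(5.9016) ≈ 2.5611 half-lives elapsed in 25.6 hours.
t½ = 25.6/2.5611 ≈ 9.9956 hours.

10 hours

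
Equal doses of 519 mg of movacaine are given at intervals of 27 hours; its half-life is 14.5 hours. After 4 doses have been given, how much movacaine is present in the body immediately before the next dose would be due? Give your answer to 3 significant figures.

The 4 doses were given 108, 81, 54, 27 hours ago.
Total = 519·(1/2)^(108/14.5) + 519·(1/2)^(81/14.5) + 519·(1/2)^(54/14.5) + 519·(1/2)^(27/14.5)
      = 2.9718 + 10.803 + 39.273 + 142.77 ≈ 195.81 mg.

196 mg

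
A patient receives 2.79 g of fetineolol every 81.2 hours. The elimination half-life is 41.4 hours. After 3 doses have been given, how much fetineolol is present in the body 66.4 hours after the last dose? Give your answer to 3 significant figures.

1.21 g

The 3 doses were given 228.8, 147.6, 66.4 hours ago.
Total = 2.79·(1/2)^(228.8/41.4) + 2.79·(1/2)^(147.6/41.4) + 2.79·(1/2)^(66.4/41.4)
      = 0.060526 + 0.2357 + 0.91789 ≈ 1.2141 g.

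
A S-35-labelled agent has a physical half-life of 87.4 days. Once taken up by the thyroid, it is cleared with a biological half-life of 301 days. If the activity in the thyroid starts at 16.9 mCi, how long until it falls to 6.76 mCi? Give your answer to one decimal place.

1/t_eff = 1/t_phys + 1/t_biol = 1/87.4 + 1/301 = 0.014764 per day.
t_eff = 87.4 × 301 / (87.4 + 301) ≈ 67.733 days.
n = log₂(16.9/6.76) ≈ 1.3219; t = 1.3219 × 67.733 ≈ 89.538 days.

89.5 days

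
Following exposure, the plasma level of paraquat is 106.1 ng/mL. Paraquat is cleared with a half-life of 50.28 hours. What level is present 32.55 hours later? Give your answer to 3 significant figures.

67.7 ng/mL

Number of half-lives: n = 32.55/50.28 ≈ 0.64737.
Remaining = 106.1 × (1/2)^0.64737 = 106.1 × 0.63844 ≈ 67.739 ng/mL.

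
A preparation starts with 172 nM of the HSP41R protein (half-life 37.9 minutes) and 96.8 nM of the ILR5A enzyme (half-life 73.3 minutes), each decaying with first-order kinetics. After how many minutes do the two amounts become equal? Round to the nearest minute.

65 minutes

Set 172·(1/2)^(t/37.9) = 96.8·(1/2)^(t/73.3).
Taking log₂: log₂(172/96.8) = t·(1/37.9 − 1/73.3).
log₂(1.7769) = 0.82933; 1/37.9 − 1/73.3 = 0.012743.
t = 0.82933 / 0.012743 ≈ 65.083 minutes.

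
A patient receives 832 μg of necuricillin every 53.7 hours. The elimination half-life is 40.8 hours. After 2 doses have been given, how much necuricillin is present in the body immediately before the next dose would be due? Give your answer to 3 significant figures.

468 μg

The 2 doses were given 107.4, 53.7 hours ago.
Total = 832·(1/2)^(107.4/40.8) + 832·(1/2)^(53.7/40.8)
      = 134.19 + 334.13 ≈ 468.32 μg.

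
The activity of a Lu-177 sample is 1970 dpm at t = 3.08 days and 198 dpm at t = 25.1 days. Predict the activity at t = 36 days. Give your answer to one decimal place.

63.5 dpm

Over Δt = 25.1 − 3.08 = 22.02 days, the level fell by a factor of 1970/198 ≈ 9.9495.
n = log₂(9.9495) ≈ 3.3146 half-lives, so t½ = 22.02/3.3146 ≈ 6.6433 days.
From t = 25.1 to t = 36: 198 × (1/2)^((36−25.1)/6.6433) ≈ 63.496 dpm.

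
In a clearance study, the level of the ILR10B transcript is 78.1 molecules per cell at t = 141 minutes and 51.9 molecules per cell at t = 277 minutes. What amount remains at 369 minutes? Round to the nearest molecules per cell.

Over Δt = 277 − 141 = 136 minutes, the level fell by a factor of 78.1/51.9 ≈ 1.5048.
n = log₂(1.5048) ≈ 0.58959 half-lives, so t½ = 136/0.58959 ≈ 230.67 minutes.
From t = 277 to t = 369: 51.9 × (1/2)^((369−277)/230.67) ≈ 39.365 molecules per cell.

39 molecules per cell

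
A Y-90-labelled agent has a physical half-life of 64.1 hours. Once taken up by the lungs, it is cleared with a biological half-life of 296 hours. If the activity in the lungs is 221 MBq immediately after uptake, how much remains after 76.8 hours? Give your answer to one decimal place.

80.5 MBq

1/t_eff = 1/t_phys + 1/t_biol = 1/64.1 + 1/296 = 0.018979 per hour.
t_eff = 64.1 × 296 / (64.1 + 296) ≈ 52.69 hours.
Remaining = 221 × (1/2)^(76.8/52.69) = 221 × (1/2)^1.4576 ≈ 80.466 MBq.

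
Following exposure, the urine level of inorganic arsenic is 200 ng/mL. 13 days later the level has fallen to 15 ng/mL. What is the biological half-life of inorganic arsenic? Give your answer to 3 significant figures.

3.48 days

A/A₀ = 15/200 ≈ 0.075.
n = log₂(13.333) ≈ 3.737 half-lives elapsed in 13 days.
t½ = 13/3.737 ≈ 3.4788 days.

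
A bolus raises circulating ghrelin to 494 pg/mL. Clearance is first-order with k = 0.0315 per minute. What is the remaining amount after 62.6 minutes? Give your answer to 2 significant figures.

69 pg/mL

t½ = ln 2 / k = 0.69315 / 0.0315 ≈ 22.005 minutes.
Number of half-lives: n = 62.6/22.005 ≈ 2.8449.
Remaining = 494 × (1/2)^2.8449 = 494 × 0.13919 ≈ 68.761 pg/mL.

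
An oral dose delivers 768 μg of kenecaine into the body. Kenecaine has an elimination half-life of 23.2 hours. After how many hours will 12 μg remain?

12/768 = 1/64, so 6 half-lives have elapsed.
t = 6 × 23.2 = 139.2 hours.

139.2 hours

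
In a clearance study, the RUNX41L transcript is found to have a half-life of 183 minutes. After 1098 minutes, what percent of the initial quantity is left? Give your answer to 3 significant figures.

n = 1098/183 ≈ 6 half-lives.
Fraction remaining = (1/2)^6 ≈ 0.015625, i.e. 1.5625%.

1.56%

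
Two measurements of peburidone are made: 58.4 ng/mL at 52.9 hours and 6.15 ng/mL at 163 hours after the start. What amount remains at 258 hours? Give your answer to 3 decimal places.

0.882 ng/mL

Over Δt = 163 − 52.9 = 110.1 hours, the level fell by a factor of 58.4/6.15 ≈ 9.4959.
n = log₂(9.4959) ≈ 3.2473 half-lives, so t½ = 110.1/3.2473 ≈ 33.905 hours.
From t = 163 to t = 258: 6.15 × (1/2)^((258−163)/33.905) ≈ 0.88187 ng/mL.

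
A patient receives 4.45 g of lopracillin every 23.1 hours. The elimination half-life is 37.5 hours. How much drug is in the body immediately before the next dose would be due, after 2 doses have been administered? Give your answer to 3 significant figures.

4.80 g

The 2 doses were given 46.2, 23.1 hours ago.
Total = 4.45·(1/2)^(46.2/37.5) + 4.45·(1/2)^(23.1/37.5)
      = 1.8945 + 2.9035 ≈ 4.798 g.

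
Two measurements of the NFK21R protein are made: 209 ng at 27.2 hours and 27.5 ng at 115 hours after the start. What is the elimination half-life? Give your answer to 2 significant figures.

30 hours

Over Δt = 115 − 27.2 = 87.8 hours, the level fell by a factor of 209/27.5 ≈ 7.6.
n = log₂(7.6) ≈ 2.926 half-lives, so t½ = 87.8/2.926 ≈ 30.007 hours.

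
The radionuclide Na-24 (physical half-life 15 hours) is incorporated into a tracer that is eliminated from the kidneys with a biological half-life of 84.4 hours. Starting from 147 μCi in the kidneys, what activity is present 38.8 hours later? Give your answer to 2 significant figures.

1/t_eff = 1/t_phys + 1/t_biol = 1/15 + 1/84.4 = 0.078515 per hour.
t_eff = 15 × 84.4 / (15 + 84.4) ≈ 12.736 hours.
Remaining = 147 × (1/2)^(38.8/12.736) = 147 × (1/2)^3.0464 ≈ 17.794 μCi.

18 μCi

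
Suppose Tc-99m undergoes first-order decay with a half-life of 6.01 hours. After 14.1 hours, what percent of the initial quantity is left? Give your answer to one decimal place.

19.7%

n = 14.1/6.01 ≈ 2.3461 half-lives.
Fraction remaining = (1/2)^2.3461 ≈ 0.19668, i.e. 19.668%.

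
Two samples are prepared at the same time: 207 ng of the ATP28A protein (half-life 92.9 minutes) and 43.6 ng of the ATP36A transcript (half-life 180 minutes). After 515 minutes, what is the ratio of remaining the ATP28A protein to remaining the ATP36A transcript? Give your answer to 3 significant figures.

ATP28A protein: 207 × (1/2)^(515/92.9) = 207 × (1/2)^5.5436 ≈ 4.4379 ng.
ATP36A transcript: 43.6 × (1/2)^(515/180) = 43.6 × (1/2)^2.8611 ≈ 6.0008 ng.
Ratio ≈ 4.4379 / 6.0008 ≈ 0.73956.

0.740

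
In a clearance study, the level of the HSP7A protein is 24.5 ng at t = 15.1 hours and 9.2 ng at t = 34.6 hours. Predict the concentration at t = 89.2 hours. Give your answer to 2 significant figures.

Over Δt = 34.6 − 15.1 = 19.5 hours, the level fell by a factor of 24.5/9.2 ≈ 2.663.
n = log₂(2.663) ≈ 1.4131 half-lives, so t½ = 19.5/1.4131 ≈ 13.8 hours.
From t = 34.6 to t = 89.2: 9.2 × (1/2)^((89.2−34.6)/13.8) ≈ 0.59256 ng.

0.59 ng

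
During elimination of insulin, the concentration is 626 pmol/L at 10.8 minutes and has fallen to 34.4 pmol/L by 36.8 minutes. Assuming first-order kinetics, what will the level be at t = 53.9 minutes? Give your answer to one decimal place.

Over Δt = 36.8 − 10.8 = 26 minutes, the level fell by a factor of 626/34.4 ≈ 18.198.
n = log₂(18.198) ≈ 4.1857 half-lives, so t½ = 26/4.1857 ≈ 6.2117 minutes.
From t = 36.8 to t = 53.9: 34.4 × (1/2)^((53.9−36.8)/6.2117) ≈ 5.1034 pmol/L.

5.1 pmol/L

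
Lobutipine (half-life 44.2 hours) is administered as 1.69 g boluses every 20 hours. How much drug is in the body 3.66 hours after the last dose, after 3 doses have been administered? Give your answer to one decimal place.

3.6 g

The 3 doses were given 43.66, 23.66, 3.66 hours ago.
Total = 1.69·(1/2)^(43.66/44.2) + 1.69·(1/2)^(23.66/44.2) + 1.69·(1/2)^(3.66/44.2)
      = 0.85219 + 1.1661 + 1.5957 ≈ 3.614 g.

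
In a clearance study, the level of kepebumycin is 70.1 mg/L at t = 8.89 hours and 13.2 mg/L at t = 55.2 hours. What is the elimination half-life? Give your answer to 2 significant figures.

19 hours

Over Δt = 55.2 − 8.89 = 46.31 hours, the level fell by a factor of 70.1/13.2 ≈ 5.3106.
n = log₂(5.3106) ≈ 2.4089 half-lives, so t½ = 46.31/2.4089 ≈ 19.225 hours.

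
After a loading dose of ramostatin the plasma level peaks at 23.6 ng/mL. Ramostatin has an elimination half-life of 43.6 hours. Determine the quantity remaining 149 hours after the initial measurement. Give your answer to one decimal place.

Number of half-lives: n = 149/43.6 ≈ 3.4174.
Remaining = 23.6 × (1/2)^3.4174 = 23.6 × 0.093595 ≈ 2.2088 ng/mL.

2.2 ng/mL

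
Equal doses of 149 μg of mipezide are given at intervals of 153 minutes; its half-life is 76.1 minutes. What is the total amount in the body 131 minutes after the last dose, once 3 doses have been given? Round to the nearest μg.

The 3 doses were given 437, 284, 131 minutes ago.
Total = 149·(1/2)^(437/76.1) + 149·(1/2)^(284/76.1) + 149·(1/2)^(131/76.1)
      = 2.7832 + 11.214 + 45.184 ≈ 59.182 μg.

59 μg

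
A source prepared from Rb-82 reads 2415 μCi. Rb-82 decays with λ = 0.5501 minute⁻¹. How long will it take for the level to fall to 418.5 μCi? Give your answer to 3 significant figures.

t½ = ln 2 / λ = 0.69315 / 0.5501 ≈ 1.26 minutes.
Fraction remaining = 418.5/2415 ≈ 0.17329.
n = log₂(2415/418.5) = ln(5.7706)/ln 2 ≈ 2.5287 half-lives.
t = n × t½ = 2.5287 × 1.26 ≈ 3.1863 minutes.

3.19 minutes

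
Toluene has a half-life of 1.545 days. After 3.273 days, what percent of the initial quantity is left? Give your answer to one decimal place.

23.0%

n = 3.273/1.545 ≈ 2.1184 half-lives.
Fraction remaining = (1/2)^2.1184 ≈ 0.23029, i.e. 23.029%.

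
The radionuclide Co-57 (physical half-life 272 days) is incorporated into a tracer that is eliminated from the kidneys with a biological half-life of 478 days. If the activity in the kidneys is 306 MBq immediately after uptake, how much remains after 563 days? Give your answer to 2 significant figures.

32 MBq

1/t_eff = 1/t_phys + 1/t_biol = 1/272 + 1/478 = 0.0057685 per day.
t_eff = 272 × 478 / (272 + 478) ≈ 173.35 days.
Remaining = 306 × (1/2)^(563/173.35) = 306 × (1/2)^3.2477 ≈ 32.216 MBq.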